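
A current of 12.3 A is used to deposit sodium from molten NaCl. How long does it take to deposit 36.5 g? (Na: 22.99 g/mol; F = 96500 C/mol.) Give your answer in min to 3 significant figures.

208 min

n(Na) = 36.5 / 22.99 = 1.588 mol
Na⁺ + e⁻ → Na, so n(e⁻) = 1.588 mol
Q = 1.588 × 96500 = 1.532×10^5 C
t = Q / I = 1.532×10^5 / 12.3 = 12460 s = 208 min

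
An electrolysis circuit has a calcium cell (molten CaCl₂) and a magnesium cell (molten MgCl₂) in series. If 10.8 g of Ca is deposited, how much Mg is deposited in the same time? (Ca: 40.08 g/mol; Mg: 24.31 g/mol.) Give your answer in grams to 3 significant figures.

n(Ca) = 10.8 / 40.08 = 0.2695 mol
Ca²⁺ + 2e⁻ → Ca, so n(e⁻) = 2 × 0.2695 = 0.5390 mol
The cells are in series, so the same charge (and hence the same n(e⁻) = 0.5390 mol) passes through both.
Mg²⁺ + 2e⁻ → Mg, so n(Mg) = 0.5390 / 2 = 0.2695 mol
m(Mg) = 0.2695 × 24.31 = 6.55 g

6.55 g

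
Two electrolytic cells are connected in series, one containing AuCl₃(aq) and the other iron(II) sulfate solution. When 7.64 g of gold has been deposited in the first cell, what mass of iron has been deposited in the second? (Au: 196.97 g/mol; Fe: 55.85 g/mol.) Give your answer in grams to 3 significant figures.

n(Au) = 7.64 / 196.97 = 0.03879 mol
Au³⁺ + 3e⁻ → Au, so n(e⁻) = 3 × 0.03879 = 0.1164 mol
The cells are in series, so the same charge (and hence the same n(e⁻) = 0.1164 mol) passes through both.
Fe²⁺ + 2e⁻ → Fe, so n(Fe) = 0.1164 / 2 = 0.05820 mol
m(Fe) = 0.05820 × 55.85 = 3.25 g

3.25 g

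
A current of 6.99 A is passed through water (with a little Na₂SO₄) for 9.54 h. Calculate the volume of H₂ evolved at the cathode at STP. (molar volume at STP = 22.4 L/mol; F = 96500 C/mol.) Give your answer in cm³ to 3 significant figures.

27900 cm³

Q = 6.99 A × 34344 s = 2.401×10^5 C
n(e⁻) = 2.401×10^5 / 96500 = 2.488 mol
2H⁺ + 2e⁻ → H₂, so n(H₂) = 2.488 / 2 = 1.244 mol
V = 1.244 × 22.4 = 27.87 L
= 27900 cm³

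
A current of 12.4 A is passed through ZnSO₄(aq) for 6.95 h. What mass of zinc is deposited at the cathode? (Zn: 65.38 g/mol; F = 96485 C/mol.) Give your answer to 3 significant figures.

105 g

Q = It = 12.4 × 25020 = 3.102×10^5 C
n(e⁻) = 3.102×10^5 / 96485 = 3.215 mol
Zn²⁺ + 2e⁻ → Zn, so n(Zn) = 3.215 / 2 = 1.608 mol
m = 1.608 × 65.38 = 105 g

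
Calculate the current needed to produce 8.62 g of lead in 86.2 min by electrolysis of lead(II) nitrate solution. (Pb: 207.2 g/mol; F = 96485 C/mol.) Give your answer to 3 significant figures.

1.55 A

n(Pb) = 8.62 / 207.2 = 0.04160 mol
Pb²⁺ + 2e⁻ → Pb, so n(e⁻) = 2 × 0.04160 = 0.08320 mol
Q = 0.08320 × 96485 = 8028 C
I = Q / t = 8028 / 5172 s = 1.55 A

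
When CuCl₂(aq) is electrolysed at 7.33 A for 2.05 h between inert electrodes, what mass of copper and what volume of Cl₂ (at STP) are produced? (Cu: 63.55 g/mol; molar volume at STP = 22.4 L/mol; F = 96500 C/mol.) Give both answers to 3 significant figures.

Q = 7.33 × 7380 = 54100 C; n(e⁻) = 54100 / 96500 = 0.5606 mol
Cathode: Cu²⁺ + 2e⁻ → Cu → n(Cu) = 0.5606/2 = 0.2803 mol → 17.8 g
Anode: 2Cl⁻ → Cl₂ + 2e⁻ → n(Cl₂) = 0.5606/2 = 0.2803 mol → 6.28 L

17.8 g Cu; 6.28 L Cl₂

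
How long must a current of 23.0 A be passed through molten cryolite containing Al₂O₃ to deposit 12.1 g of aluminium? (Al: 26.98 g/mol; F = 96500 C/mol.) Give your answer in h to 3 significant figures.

n(Al) = 12.1 / 26.98 = 0.4485 mol
Al³⁺ + 3e⁻ → Al, so n(e⁻) = 3 × 0.4485 = 1.346 mol
Q = 1.346 × 96500 = 1.299×10^5 C
t = Q / I = 1.299×10^5 / 23.0 = 5648 s = 1.57 h

1.57 h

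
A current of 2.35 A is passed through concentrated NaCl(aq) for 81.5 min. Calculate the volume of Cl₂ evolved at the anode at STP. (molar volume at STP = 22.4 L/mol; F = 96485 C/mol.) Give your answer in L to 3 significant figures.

1.33 L

Charge passed = 2.35 × 4890 = 11490 C
n(e⁻) = 11490 / 96485 = 0.1191 mol
2Cl⁻ → Cl₂ + 2e⁻, so n(Cl₂) = 0.1191 / 2 = 0.05955 mol
V = 0.05955 × 22.4 = 1.334 L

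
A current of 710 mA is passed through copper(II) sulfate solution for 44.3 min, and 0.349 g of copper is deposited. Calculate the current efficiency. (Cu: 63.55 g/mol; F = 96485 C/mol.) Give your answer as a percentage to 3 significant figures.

Q = 0.710 × 2658 = 1887 C
n(e⁻) = 1887 / 96485 = 0.01956 mol
Cu²⁺ + 2e⁻ → Cu, so theoretical n(Cu) = 0.009780 mol → 0.6215 g
Efficiency = 0.349 / 0.6215 = 0.5615 = 56.2%

56.2%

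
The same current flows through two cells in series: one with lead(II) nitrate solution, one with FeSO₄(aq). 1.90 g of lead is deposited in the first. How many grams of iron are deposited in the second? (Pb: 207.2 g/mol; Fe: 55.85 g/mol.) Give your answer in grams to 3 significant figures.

n(Pb) = 1.90 / 207.2 = 0.009170 mol
Pb²⁺ + 2e⁻ → Pb, so n(e⁻) = 2 × 0.009170 = 0.01834 mol
Since the cells are in series, n(e⁻) in the Fe cell is also 0.01834 mol.
Fe²⁺ + 2e⁻ → Fe, so n(Fe) = 0.01834 / 2 = 0.009170 mol
m(Fe) = 0.009170 × 55.85 = 0.512 g

0.512 g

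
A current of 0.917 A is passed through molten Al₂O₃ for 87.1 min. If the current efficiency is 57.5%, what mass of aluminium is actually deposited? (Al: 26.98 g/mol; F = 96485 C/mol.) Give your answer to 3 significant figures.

0.257 g

Q = 0.917 × 5226 = 4792 C
n(e⁻) = 4792 / 96485 = 0.04967 mol
Al³⁺ + 3e⁻ → Al, so theoretical m(Al) = 0.01656 × 26.98 = 0.4468 g
Actual mass = 57.5% × 0.4468 = 0.257 g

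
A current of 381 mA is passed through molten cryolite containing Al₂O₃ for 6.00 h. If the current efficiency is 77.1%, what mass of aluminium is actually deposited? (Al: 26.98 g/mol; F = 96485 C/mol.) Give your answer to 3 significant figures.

0.591 g

Q = 0.381 × 21600 = 8230 C
n(e⁻) = 8230 / 96485 = 0.08530 mol
Al³⁺ + 3e⁻ → Al, so theoretical m(Al) = 0.02843 × 26.98 = 0.7670 g
Actual mass = 77.1% × 0.7670 = 0.591 g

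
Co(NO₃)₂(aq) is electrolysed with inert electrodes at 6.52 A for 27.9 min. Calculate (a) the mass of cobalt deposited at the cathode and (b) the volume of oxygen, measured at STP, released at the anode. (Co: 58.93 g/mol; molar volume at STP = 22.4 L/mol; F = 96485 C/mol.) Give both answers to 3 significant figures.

3.33 g Co; 0.633 L O₂

Q = 6.52 × 1674 = 10910 C; n(e⁻) = 10910 / 96485 = 0.1131 mol
Cathode: Co²⁺ + 2e⁻ → Co → n(Co) = 0.1131/2 = 0.05655 mol → 3.33 g
Anode: 2H₂O → O₂ + 4H⁺ + 4e⁻ → n(O₂) = 0.1131/4 = 0.02828 mol → 0.633 L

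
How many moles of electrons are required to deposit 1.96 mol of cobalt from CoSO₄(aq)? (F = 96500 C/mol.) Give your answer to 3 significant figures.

Co²⁺ + 2e⁻ → Co, so n(e⁻) = 2 × 1.96 = 3.920 mol

3.92 mol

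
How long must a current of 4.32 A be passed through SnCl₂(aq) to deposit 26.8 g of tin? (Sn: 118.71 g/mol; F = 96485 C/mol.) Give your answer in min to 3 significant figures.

n(Sn) = 26.8 / 118.71 = 0.2258 mol
Sn²⁺ + 2e⁻ → Sn, so n(e⁻) = 2 × 0.2258 = 0.4516 mol
Q = 0.4516 × 96485 = 43570 C
t = Q / I = 43570 / 4.32 = 10090 s = 168 min

168 min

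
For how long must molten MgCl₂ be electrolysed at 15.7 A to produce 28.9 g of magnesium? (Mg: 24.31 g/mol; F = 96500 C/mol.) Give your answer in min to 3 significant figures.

244 min

n(Mg) = 28.9 / 24.31 = 1.189 mol
Mg²⁺ + 2e⁻ → Mg, so n(e⁻) = 2 × 1.189 = 2.378 mol
Q = 2.378 × 96500 = 2.295×10^5 C
t = Q / I = 2.295×10^5 / 15.7 = 14620 s = 244 min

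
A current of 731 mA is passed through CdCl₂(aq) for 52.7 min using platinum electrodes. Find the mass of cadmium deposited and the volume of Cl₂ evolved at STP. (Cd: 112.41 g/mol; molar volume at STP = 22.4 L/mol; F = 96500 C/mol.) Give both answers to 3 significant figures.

1.35 g Cd; 0.268 L Cl₂

Q = 0.731 × 3162 = 2311 C; n(e⁻) = 2311 / 96500 = 0.02395 mol
Cathode: Cd²⁺ + 2e⁻ → Cd → n(Cd) = 0.02395/2 = 0.01198 mol → 1.35 g
Anode: 2Cl⁻ → Cl₂ + 2e⁻ → n(Cl₂) = 0.02395/2 = 0.01198 mol → 0.268 L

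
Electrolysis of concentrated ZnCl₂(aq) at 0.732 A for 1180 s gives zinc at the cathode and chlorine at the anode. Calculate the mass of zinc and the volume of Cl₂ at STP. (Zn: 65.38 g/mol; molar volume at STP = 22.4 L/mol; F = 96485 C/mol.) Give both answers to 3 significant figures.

0.293 g Zn; 0.100 L Cl₂

Q = 0.732 × 1180 = 863.8 C; n(e⁻) = 863.8 / 96485 = 0.008953 mol
Cathode: Zn²⁺ + 2e⁻ → Zn → n(Zn) = 0.008953/2 = 0.004477 mol → 0.293 g
Anode: 2Cl⁻ → Cl₂ + 2e⁻ → n(Cl₂) = 0.008953/2 = 0.004477 mol → 0.100 L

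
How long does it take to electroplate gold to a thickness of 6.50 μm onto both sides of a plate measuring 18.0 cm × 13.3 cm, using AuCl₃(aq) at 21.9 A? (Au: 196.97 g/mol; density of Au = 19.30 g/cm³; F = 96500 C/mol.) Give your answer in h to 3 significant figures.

0.112 h

Plated area = 2 × 18.0 × 13.3 = 478.8 cm²
Volume = 478.8 × 6.50×10⁻⁴ cm = 0.3112 cm³
m(Au) = 0.3112 × 19.30 = 6.006 g
n(Au) = 6.006 / 196.97 = 0.03049 mol; n(e⁻) = 3 × 0.03049 = 0.09147 mol
Q = 0.09147 × 96500 = 8827 C
t = 8827 / 21.9 = 403.1 s = 0.112 h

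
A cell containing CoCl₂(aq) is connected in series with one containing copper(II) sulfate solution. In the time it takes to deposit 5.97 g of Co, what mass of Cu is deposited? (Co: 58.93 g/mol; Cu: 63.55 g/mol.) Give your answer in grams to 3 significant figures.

n(Co) = 5.97 / 58.93 = 0.1013 mol
Co²⁺ + 2e⁻ → Co, so n(e⁻) = 2 × 0.1013 = 0.2026 mol
In series, the same 0.2026 mol of electrons flows through the second cell.
Cu²⁺ + 2e⁻ → Cu, so n(Cu) = 0.2026 / 2 = 0.1013 mol
m(Cu) = 0.1013 × 63.55 = 6.44 g

6.44 g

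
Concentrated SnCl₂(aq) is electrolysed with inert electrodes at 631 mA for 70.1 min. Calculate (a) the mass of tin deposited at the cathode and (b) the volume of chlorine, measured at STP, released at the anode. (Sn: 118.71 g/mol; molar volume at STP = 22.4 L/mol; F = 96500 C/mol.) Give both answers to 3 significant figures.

1.63 g Sn; 0.308 L Cl₂

Q = 0.631 × 4206 = 2654 C; n(e⁻) = 2654 / 96500 = 0.02750 mol
Cathode: Sn²⁺ + 2e⁻ → Sn → n(Sn) = 0.02750/2 = 0.01375 mol → 1.63 g
Anode: 2Cl⁻ → Cl₂ + 2e⁻ → n(Cl₂) = 0.02750/2 = 0.01375 mol → 0.308 L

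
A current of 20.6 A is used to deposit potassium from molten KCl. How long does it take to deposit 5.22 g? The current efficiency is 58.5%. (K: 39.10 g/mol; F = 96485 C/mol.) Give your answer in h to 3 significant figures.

n(K) = 5.22 / 39.10 = 0.1335 mol
K⁺ + e⁻ → K, so n(e⁻) = 0.1335 mol
Q = 0.1335 × 96485 / 0.585 = 22020 C
t = Q / I = 22020 / 20.6 = 1069 s = 0.297 h

0.297 h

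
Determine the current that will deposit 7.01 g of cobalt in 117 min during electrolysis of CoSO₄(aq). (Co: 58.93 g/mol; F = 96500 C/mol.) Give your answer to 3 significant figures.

3.27 A

n(Co) = 7.01 / 58.93 = 0.1190 mol
Co²⁺ + 2e⁻ → Co, so n(e⁻) = 2 × 0.1190 = 0.2380 mol
Q = 0.2380 × 96500 = 22970 C
I = Q / t = 22970 / 7020 s = 3.27 A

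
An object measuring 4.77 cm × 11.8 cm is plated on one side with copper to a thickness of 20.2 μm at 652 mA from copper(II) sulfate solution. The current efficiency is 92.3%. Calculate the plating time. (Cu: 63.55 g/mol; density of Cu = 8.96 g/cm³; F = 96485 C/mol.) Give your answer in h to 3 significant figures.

1.43 h

Plated area = 4.77 × 11.8 = 56.29 cm²
Volume = 56.29 × 20.2×10⁻⁴ cm = 0.1137 cm³
m(Cu) = 0.1137 × 8.96 = 1.019 g
n(Cu) = 1.019 / 63.55 = 0.01603 mol; n(e⁻) = 2 × 0.01603 = 0.03206 mol
Q = 0.03206 × 96485 / 0.923 = 3351 C
t = 3351 / 0.652 = 5140 s = 1.43 h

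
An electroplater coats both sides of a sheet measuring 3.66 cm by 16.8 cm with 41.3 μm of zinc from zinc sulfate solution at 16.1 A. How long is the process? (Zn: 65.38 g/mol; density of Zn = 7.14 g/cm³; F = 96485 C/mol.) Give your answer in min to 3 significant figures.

11.1 min

Plated area = 2 × 3.66 × 16.8 = 123.0 cm²
Volume = 123.0 × 41.3×10⁻⁴ cm = 0.5080 cm³
m(Zn) = 0.5080 × 7.14 = 3.627 g
n(Zn) = 3.627 / 65.38 = 0.05548 mol; n(e⁻) = 2 × 0.05548 = 0.1110 mol
Q = 0.1110 × 96485 = 10710 C
t = 10710 / 16.1 = 665.2 s = 11.1 min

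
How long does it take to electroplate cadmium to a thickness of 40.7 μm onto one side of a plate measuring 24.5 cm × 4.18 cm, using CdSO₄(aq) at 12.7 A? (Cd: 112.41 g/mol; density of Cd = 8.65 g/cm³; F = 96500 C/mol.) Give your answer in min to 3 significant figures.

Plated area = 24.5 × 4.18 = 102.4 cm²
Volume = 102.4 × 40.7×10⁻⁴ cm = 0.4168 cm³
m(Cd) = 0.4168 × 8.65 = 3.605 g
n(Cd) = 3.605 / 112.41 = 0.03207 mol; n(e⁻) = 2 × 0.03207 = 0.06414 mol
Q = 0.06414 × 96500 = 6190 C
t = 6190 / 12.7 = 487.4 s = 8.12 min

8.12 min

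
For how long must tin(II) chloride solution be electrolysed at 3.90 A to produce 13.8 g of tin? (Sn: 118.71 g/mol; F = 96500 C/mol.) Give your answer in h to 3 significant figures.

1.60 h

n(Sn) = 13.8 / 118.71 = 0.1162 mol
Sn²⁺ + 2e⁻ → Sn, so n(e⁻) = 2 × 0.1162 = 0.2324 mol
Q = 0.2324 × 96500 = 22430 C
t = Q / I = 22430 / 3.90 = 5751 s = 1.60 h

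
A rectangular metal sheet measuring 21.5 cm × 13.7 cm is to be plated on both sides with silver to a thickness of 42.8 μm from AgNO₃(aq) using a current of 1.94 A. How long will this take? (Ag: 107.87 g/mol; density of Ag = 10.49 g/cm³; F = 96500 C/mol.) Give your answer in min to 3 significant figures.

Plated area = 2 × 21.5 × 13.7 = 589.1 cm²
Volume = 589.1 × 42.8×10⁻⁴ cm = 2.521 cm³
m(Ag) = 2.521 × 10.49 = 26.45 g
n(Ag) = 26.45 / 107.87 = 0.2452 mol; n(e⁻) = 0.2452 mol
Q = 0.2452 × 96500 = 23660 C
t = 23660 / 1.94 = 12200 s = 203 min

203 min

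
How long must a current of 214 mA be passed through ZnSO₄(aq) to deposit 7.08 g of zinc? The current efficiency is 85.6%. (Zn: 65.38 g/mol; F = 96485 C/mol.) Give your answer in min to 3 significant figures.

n(Zn) = 7.08 / 65.38 = 0.1083 mol
Zn²⁺ + 2e⁻ → Zn, so n(e⁻) = 2 × 0.1083 = 0.2166 mol
Q = 0.2166 × 96485 / 0.856 = 24410 C
t = Q / I = 24410 / 0.214 = 1.141×10^5 s = 1900 min

1900 min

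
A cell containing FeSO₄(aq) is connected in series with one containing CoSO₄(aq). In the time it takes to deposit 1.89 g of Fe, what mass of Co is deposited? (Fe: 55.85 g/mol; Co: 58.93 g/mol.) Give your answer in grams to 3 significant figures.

n(Fe) = 1.89 / 55.85 = 0.03384 mol
Fe²⁺ + 2e⁻ → Fe, so n(e⁻) = 2 × 0.03384 = 0.06768 mol
In series, the same 0.06768 mol of electrons flows through the second cell.
Co²⁺ + 2e⁻ → Co, so n(Co) = 0.06768 / 2 = 0.03384 mol
m(Co) = 0.03384 × 58.93 = 1.99 g

1.99 g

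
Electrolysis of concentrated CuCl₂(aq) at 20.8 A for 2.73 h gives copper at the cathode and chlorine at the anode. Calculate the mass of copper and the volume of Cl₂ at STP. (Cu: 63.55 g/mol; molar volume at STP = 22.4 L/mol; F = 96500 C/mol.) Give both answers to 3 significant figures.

67.3 g Cu; 23.7 L Cl₂

Q = 20.8 × 9828 = 2.044×10^5 C; n(e⁻) = 2.044×10^5 / 96500 = 2.118 mol
Cathode: Cu²⁺ + 2e⁻ → Cu → n(Cu) = 2.118/2 = 1.059 mol → 67.3 g
Anode: 2Cl⁻ → Cl₂ + 2e⁻ → n(Cl₂) = 2.118/2 = 1.059 mol → 23.7 L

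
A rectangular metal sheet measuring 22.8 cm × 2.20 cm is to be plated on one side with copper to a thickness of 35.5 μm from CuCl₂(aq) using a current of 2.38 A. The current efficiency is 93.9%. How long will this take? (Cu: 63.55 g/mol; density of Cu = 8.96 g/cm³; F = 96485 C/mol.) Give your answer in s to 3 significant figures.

2170 s

Plated area = 22.8 × 2.20 = 50.16 cm²
Volume = 50.16 × 35.5×10⁻⁴ cm = 0.1781 cm³
m(Cu) = 0.1781 × 8.96 = 1.596 g
n(Cu) = 1.596 / 63.55 = 0.02511 mol; n(e⁻) = 2 × 0.02511 = 0.05022 mol
Q = 0.05022 × 96485 / 0.939 = 5160 C
t = 5160 / 2.38 = 2168 s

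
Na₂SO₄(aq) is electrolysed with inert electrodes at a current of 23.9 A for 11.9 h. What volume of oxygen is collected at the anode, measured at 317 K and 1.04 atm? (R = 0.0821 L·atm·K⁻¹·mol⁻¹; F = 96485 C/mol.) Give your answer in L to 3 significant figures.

Q = It = 23.9 × 42840 = 1.024×10^6 C
Moles of electrons = 1.024×10^6 / 96485 = 10.61 mol
2H₂O → O₂ + 4H⁺ + 4e⁻, so n(O₂) = 10.61 / 4 = 2.653 mol
V = nRT/P = 2.653 × 0.0821 × 317 / 1.04 = 66.39 L

66.4 L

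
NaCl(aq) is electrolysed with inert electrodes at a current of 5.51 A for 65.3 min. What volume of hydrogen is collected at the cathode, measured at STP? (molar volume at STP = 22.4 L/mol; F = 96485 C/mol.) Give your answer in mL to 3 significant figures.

2510 mL

Q = It = 5.51 × 3918 = 21590 C
Moles of electrons = 21590 / 96485 = 0.2238 mol
2H⁺ + 2e⁻ → H₂, so n(H₂) = 0.2238 / 2 = 0.1119 mol
V = 0.1119 × 22.4 = 2.507 L
= 2510 mL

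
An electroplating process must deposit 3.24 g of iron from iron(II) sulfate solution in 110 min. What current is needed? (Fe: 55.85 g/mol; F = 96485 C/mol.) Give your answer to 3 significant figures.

1.70 A

n(Fe) = 3.24 / 55.85 = 0.05801 mol
Fe²⁺ + 2e⁻ → Fe, so n(e⁻) = 2 × 0.05801 = 0.1160 mol
Q = 0.1160 × 96485 = 11190 C
I = Q / t = 11190 / 6600 s = 1.70 A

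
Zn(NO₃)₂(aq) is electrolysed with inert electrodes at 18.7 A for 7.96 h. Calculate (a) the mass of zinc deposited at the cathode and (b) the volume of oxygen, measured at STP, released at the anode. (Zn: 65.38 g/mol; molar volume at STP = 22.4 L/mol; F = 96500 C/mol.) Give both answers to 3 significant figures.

182 g Zn; 31.1 L O₂

Q = 18.7 × 28656 = 5.359×10^5 C; n(e⁻) = 5.359×10^5 / 96500 = 5.553 mol
Cathode: Zn²⁺ + 2e⁻ → Zn → n(Zn) = 5.553/2 = 2.777 mol → 182 g
Anode: 2H₂O → O₂ + 4H⁺ + 4e⁻ → n(O₂) = 5.553/4 = 1.388 mol → 31.1 L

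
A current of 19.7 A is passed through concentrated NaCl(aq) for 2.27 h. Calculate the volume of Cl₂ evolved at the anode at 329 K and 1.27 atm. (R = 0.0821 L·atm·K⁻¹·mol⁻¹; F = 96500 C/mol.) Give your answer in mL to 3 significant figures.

Q = It = 19.7 × 8172 = 1.610×10^5 C
n(e⁻) = Q/F = 1.610×10^5/96500 = 1.668 mol
2Cl⁻ → Cl₂ + 2e⁻, so n(Cl₂) = 1.668 / 2 = 0.8340 mol
V = nRT/P = 0.8340 × 0.0821 × 329 / 1.27 = 17.74 L
= 17700 mL

17700 mL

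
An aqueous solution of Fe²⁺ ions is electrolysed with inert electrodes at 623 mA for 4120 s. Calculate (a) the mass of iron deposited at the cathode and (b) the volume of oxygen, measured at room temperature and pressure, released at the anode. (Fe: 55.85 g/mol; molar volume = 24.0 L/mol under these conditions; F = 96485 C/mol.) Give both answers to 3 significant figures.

Q = 0.623 × 4120 = 2567 C; n(e⁻) = 2567 / 96485 = 0.02661 mol
Cathode: Fe²⁺ + 2e⁻ → Fe → n(Fe) = 0.02661/2 = 0.01331 mol → 0.743 g
Anode: 2H₂O → O₂ + 4H⁺ + 4e⁻ → n(O₂) = 0.02661/4 = 0.006653 mol → 0.160 L

0.743 g Fe; 0.160 L O₂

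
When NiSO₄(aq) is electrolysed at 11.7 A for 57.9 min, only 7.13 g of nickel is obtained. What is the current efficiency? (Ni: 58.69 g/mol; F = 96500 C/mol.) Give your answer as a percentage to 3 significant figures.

Q = 11.7 × 3474 = 40650 C
n(e⁻) = 40650 / 96500 = 0.4212 mol
Ni²⁺ + 2e⁻ → Ni, so theoretical n(Ni) = 0.2106 mol → 12.36 g
Efficiency = 7.13 / 12.36 = 0.5769 = 57.7%

57.7%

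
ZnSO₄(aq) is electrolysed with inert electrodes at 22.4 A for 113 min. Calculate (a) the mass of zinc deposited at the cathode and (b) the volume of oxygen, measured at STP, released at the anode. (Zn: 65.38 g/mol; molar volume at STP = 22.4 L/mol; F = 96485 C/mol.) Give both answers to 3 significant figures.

51.5 g Zn; 8.81 L O₂

Q = 22.4 × 6780 = 1.519×10^5 C; n(e⁻) = 1.519×10^5 / 96485 = 1.574 mol
Cathode: Zn²⁺ + 2e⁻ → Zn → n(Zn) = 1.574/2 = 0.7870 mol → 51.5 g
Anode: 2H₂O → O₂ + 4H⁺ + 4e⁻ → n(O₂) = 1.574/4 = 0.3935 mol → 8.81 L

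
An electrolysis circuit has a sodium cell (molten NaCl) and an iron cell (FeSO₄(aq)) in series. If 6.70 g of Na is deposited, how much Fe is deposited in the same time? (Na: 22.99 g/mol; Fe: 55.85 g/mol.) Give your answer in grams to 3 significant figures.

8.14 g

n(Na) = 6.70 / 22.99 = 0.2914 mol
Na⁺ + e⁻ → Na, so n(e⁻) = 0.2914 mol
In series, the same 0.2914 mol of electrons flows through the second cell.
Fe²⁺ + 2e⁻ → Fe, so n(Fe) = 0.2914 / 2 = 0.1457 mol
m(Fe) = 0.1457 × 55.85 = 8.14 g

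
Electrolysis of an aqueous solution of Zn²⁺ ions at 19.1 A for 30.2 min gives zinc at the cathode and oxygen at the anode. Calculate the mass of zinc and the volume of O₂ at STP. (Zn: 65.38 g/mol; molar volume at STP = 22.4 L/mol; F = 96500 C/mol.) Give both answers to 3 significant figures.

11.7 g Zn; 2.01 L O₂

Q = 19.1 × 1812 = 34610 C; n(e⁻) = 34610 / 96500 = 0.3587 mol
Cathode: Zn²⁺ + 2e⁻ → Zn → n(Zn) = 0.3587/2 = 0.1794 mol → 11.7 g
Anode: 2H₂O → O₂ + 4H⁺ + 4e⁻ → n(O₂) = 0.3587/4 = 0.08968 mol → 2.01 L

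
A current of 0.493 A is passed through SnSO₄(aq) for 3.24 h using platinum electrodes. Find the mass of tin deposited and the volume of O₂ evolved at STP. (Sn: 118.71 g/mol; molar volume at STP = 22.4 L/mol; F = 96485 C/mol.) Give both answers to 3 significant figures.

Q = 0.493 × 11664 = 5750 C; n(e⁻) = 5750 / 96485 = 0.05959 mol
Cathode: Sn²⁺ + 2e⁻ → Sn → n(Sn) = 0.05959/2 = 0.02980 mol → 3.54 g
Anode: 2H₂O → O₂ + 4H⁺ + 4e⁻ → n(O₂) = 0.05959/4 = 0.01490 mol → 0.334 L

3.54 g Sn; 0.334 L O₂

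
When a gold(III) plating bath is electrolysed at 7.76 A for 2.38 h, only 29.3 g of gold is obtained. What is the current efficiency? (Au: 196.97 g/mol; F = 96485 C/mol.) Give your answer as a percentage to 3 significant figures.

Q = 7.76 × 8568 = 66490 C
n(e⁻) = 66490 / 96485 = 0.6891 mol
Au³⁺ + 3e⁻ → Au, so theoretical n(Au) = 0.2297 mol → 45.24 g
Efficiency = 29.3 / 45.24 = 0.6477 = 64.8%

64.8%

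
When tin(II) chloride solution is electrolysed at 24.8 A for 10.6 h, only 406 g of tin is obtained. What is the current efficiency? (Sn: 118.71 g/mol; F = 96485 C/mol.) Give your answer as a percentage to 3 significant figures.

Q = 24.8 × 38160 = 9.464×10^5 C
n(e⁻) = 9.464×10^5 / 96485 = 9.809 mol
Sn²⁺ + 2e⁻ → Sn, so theoretical n(Sn) = 4.905 mol → 582.3 g
Efficiency = 406 / 582.3 = 0.6972 = 69.7%

69.7%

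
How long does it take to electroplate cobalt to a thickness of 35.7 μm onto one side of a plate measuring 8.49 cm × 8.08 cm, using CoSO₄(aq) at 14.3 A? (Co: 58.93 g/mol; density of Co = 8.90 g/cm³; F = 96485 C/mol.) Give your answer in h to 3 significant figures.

Plated area = 8.49 × 8.08 = 68.60 cm²
Volume = 68.60 × 35.7×10⁻⁴ cm = 0.2449 cm³
m(Co) = 0.2449 × 8.90 = 2.180 g
n(Co) = 2.180 / 58.93 = 0.03699 mol; n(e⁻) = 2 × 0.03699 = 0.07398 mol
Q = 0.07398 × 96485 = 7138 C
t = 7138 / 14.3 = 499.2 s = 0.139 h

0.139 h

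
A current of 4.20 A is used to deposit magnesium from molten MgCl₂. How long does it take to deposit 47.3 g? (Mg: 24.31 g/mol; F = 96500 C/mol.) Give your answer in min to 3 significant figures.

1490 min

n(Mg) = 47.3 / 24.31 = 1.946 mol
Mg²⁺ + 2e⁻ → Mg, so n(e⁻) = 2 × 1.946 = 3.892 mol
Q = 3.892 × 96500 = 3.756×10^5 C
t = Q / I = 3.756×10^5 / 4.20 = 89430 s = 1490 min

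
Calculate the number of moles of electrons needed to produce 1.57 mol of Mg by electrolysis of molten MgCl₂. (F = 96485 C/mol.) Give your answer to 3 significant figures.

3.14 mol

Mg²⁺ + 2e⁻ → Mg, so n(e⁻) = 2 × 1.57 = 3.140 mol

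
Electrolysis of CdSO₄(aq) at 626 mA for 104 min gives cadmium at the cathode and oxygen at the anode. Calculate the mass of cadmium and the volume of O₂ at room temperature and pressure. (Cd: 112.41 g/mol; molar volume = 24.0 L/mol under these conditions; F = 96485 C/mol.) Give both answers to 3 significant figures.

2.28 g Cd; 0.243 L O₂

Q = 0.626 × 6240 = 3906 C; n(e⁻) = 3906 / 96485 = 0.04048 mol
Cathode: Cd²⁺ + 2e⁻ → Cd → n(Cd) = 0.04048/2 = 0.02024 mol → 2.28 g
Anode: 2H₂O → O₂ + 4H⁺ + 4e⁻ → n(O₂) = 0.04048/4 = 0.01012 mol → 0.243 L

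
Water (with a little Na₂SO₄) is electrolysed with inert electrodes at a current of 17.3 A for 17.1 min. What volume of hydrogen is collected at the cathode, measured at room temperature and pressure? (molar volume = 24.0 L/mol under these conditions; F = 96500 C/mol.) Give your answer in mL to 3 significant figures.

2210 mL

Q = It = 17.3 × 1026 = 17750 C
n(e⁻) = 17750 / 96500 = 0.1839 mol
2H⁺ + 2e⁻ → H₂, so n(H₂) = 0.1839 / 2 = 0.09195 mol
V = 0.09195 × 24.0 = 2.207 L
= 2210 mL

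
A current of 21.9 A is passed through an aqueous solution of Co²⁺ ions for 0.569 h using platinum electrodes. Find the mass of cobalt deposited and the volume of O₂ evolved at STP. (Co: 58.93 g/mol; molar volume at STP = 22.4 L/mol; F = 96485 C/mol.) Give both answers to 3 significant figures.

Q = 21.9 × 2048.4 = 44860 C; n(e⁻) = 44860 / 96485 = 0.4649 mol
Cathode: Co²⁺ + 2e⁻ → Co → n(Co) = 0.4649/2 = 0.2325 mol → 13.7 g
Anode: 2H₂O → O₂ + 4H⁺ + 4e⁻ → n(O₂) = 0.4649/4 = 0.1162 mol → 2.60 L

13.7 g Co; 2.60 L O₂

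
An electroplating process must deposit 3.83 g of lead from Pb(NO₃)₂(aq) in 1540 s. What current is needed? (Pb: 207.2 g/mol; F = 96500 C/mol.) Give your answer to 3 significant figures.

n(Pb) = 3.83 / 207.2 = 0.01848 mol
Pb²⁺ + 2e⁻ → Pb, so n(e⁻) = 2 × 0.01848 = 0.03696 mol
Q = 0.03696 × 96500 = 3567 C
I = Q / t = 3567 / 1540 s = 2.32 A

2.32 A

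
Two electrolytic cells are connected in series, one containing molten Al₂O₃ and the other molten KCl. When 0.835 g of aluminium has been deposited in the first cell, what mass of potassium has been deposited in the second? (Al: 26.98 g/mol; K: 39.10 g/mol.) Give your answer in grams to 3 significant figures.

3.63 g

n(Al) = 0.835 / 26.98 = 0.03095 mol
Al³⁺ + 3e⁻ → Al, so n(e⁻) = 3 × 0.03095 = 0.09285 mol
Same current for the same time ⇒ same n(e⁻) = 0.09285 mol in both cells.
K⁺ + e⁻ → K, so n(K) = 0.09285 mol
m(K) = 0.09285 × 39.10 = 3.63 g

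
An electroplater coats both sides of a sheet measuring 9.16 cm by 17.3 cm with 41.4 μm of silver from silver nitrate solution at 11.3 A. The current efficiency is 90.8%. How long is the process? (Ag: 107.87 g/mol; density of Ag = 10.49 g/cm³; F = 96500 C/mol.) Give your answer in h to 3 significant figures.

Plated area = 2 × 9.16 × 17.3 = 316.9 cm²
Volume = 316.9 × 41.4×10⁻⁴ cm = 1.312 cm³
m(Ag) = 1.312 × 10.49 = 13.76 g
n(Ag) = 13.76 / 107.87 = 0.1276 mol; n(e⁻) = 0.1276 mol
Q = 0.1276 × 96500 / 0.908 = 13560 C
t = 13560 / 11.3 = 1200 s = 0.333 h

0.333 h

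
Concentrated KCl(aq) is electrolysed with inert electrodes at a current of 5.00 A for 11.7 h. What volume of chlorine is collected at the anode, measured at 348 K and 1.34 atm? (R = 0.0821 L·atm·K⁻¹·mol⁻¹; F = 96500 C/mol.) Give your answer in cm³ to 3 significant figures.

Charge passed = 5.00 × 42120 = 2.106×10^5 C
Moles of electrons = 2.106×10^5 / 96500 = 2.182 mol
2Cl⁻ → Cl₂ + 2e⁻, so n(Cl₂) = 2.182 / 2 = 1.091 mol
V = nRT/P = 1.091 × 0.0821 × 348 / 1.34 = 23.26 L
= 23300 cm³

23300 cm³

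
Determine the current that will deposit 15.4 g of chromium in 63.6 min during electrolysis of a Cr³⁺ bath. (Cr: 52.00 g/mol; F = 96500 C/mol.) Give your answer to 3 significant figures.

22.5 A

n(Cr) = 15.4 / 52.00 = 0.2962 mol
Cr³⁺ + 3e⁻ → Cr, so n(e⁻) = 3 × 0.2962 = 0.8886 mol
Q = 0.8886 × 96500 = 85750 C
I = Q / t = 85750 / 3816 s = 22.5 A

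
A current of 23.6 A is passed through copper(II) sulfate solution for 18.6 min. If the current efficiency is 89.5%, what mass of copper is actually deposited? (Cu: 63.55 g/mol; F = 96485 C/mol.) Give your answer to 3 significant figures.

Q = 23.6 × 1116 = 26340 C
n(e⁻) = 26340 / 96485 = 0.2730 mol
Cu²⁺ + 2e⁻ → Cu, so theoretical m(Cu) = 0.1365 × 63.55 = 8.675 g
Actual mass = 89.5% × 8.675 = 7.76 g

7.76 g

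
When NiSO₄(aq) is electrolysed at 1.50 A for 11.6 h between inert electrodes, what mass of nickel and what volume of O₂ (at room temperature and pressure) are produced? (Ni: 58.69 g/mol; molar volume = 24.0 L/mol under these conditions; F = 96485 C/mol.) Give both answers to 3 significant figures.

Q = 1.50 × 41760 = 62640 C; n(e⁻) = 62640 / 96485 = 0.6492 mol
Cathode: Ni²⁺ + 2e⁻ → Ni → n(Ni) = 0.6492/2 = 0.3246 mol → 19.1 g
Anode: 2H₂O → O₂ + 4H⁺ + 4e⁻ → n(O₂) = 0.6492/4 = 0.1623 mol → 3.90 L

19.1 g Ni; 3.90 L O₂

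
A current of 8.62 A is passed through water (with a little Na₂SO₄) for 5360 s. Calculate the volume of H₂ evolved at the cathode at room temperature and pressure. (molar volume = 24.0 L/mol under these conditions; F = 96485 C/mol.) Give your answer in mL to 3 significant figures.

Charge passed = 8.62 × 5360 = 46200 C
n(e⁻) = Q/F = 46200/96485 = 0.4788 mol
2H⁺ + 2e⁻ → H₂, so n(H₂) = 0.4788 / 2 = 0.2394 mol
V = 0.2394 × 24.0 = 5.746 L
= 5750 mL

5750 mL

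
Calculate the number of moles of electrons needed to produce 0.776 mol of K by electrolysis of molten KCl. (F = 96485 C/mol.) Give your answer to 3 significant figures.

0.776 mol

K⁺ + e⁻ → K, so n(e⁻) = 1 × 0.776 = 0.7760 mol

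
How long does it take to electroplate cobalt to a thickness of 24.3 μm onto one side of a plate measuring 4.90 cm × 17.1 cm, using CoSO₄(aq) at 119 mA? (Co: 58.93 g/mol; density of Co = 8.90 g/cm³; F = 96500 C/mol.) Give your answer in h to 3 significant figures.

Plated area = 4.90 × 17.1 = 83.79 cm²
Volume = 83.79 × 24.3×10⁻⁴ cm = 0.2036 cm³
m(Co) = 0.2036 × 8.90 = 1.812 g
n(Co) = 1.812 / 58.93 = 0.03075 mol; n(e⁻) = 2 × 0.03075 = 0.06150 mol
Q = 0.06150 × 96500 = 5935 C
t = 5935 / 0.119 = 49870 s = 13.9 h

13.9 h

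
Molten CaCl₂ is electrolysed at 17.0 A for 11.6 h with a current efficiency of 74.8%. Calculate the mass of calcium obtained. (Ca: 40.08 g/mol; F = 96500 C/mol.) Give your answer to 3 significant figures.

Q = 17.0 × 41760 = 7.099×10^5 C
n(e⁻) = 7.099×10^5 / 96500 = 7.356 mol
Ca²⁺ + 2e⁻ → Ca, so theoretical m(Ca) = 3.678 × 40.08 = 147.4 g
Actual mass = 74.8% × 147.4 = 110 g

110 g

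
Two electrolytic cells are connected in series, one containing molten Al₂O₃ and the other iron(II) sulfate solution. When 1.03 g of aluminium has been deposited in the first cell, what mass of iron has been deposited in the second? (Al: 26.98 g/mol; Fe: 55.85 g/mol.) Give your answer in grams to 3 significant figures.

3.20 g

n(Al) = 1.03 / 26.98 = 0.03818 mol
Al³⁺ + 3e⁻ → Al, so n(e⁻) = 3 × 0.03818 = 0.1145 mol
In series, the same 0.1145 mol of electrons flows through the second cell.
Fe²⁺ + 2e⁻ → Fe, so n(Fe) = 0.1145 / 2 = 0.05725 mol
m(Fe) = 0.05725 × 55.85 = 3.20 g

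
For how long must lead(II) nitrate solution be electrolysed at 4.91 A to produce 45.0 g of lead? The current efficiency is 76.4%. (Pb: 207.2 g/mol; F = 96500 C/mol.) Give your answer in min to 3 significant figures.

n(Pb) = 45.0 / 207.2 = 0.2172 mol
Pb²⁺ + 2e⁻ → Pb, so n(e⁻) = 2 × 0.2172 = 0.4344 mol
Q = 0.4344 × 96500 / 0.764 = 54870 C
t = Q / I = 54870 / 4.91 = 11180 s = 186 min

186 min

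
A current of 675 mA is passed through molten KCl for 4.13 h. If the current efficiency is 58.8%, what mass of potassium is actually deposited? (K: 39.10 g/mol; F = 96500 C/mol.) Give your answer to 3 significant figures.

2.39 g

Q = 0.675 × 14868 = 10040 C
n(e⁻) = 10040 / 96500 = 0.1040 mol
K⁺ + e⁻ → K, so theoretical m(K) = 0.1040 × 39.10 = 4.066 g
Actual mass = 58.8% × 4.066 = 2.39 g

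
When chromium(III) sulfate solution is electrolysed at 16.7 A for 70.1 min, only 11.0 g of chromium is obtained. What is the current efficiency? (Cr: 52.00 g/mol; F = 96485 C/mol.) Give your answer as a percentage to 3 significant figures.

Q = 16.7 × 4206 = 70240 C
n(e⁻) = 70240 / 96485 = 0.7280 mol
Cr³⁺ + 3e⁻ → Cr, so theoretical n(Cr) = 0.2427 mol → 12.62 g
Efficiency = 11.0 / 12.62 = 0.8716 = 87.2%

87.2%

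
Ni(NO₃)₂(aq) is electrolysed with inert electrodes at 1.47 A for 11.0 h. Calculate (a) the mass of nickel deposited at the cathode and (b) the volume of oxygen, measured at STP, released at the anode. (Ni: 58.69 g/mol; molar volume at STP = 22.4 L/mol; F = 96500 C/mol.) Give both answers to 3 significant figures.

Q = 1.47 × 39600 = 58210 C; n(e⁻) = 58210 / 96500 = 0.6032 mol
Cathode: Ni²⁺ + 2e⁻ → Ni → n(Ni) = 0.6032/2 = 0.3016 mol → 17.7 g
Anode: 2H₂O → O₂ + 4H⁺ + 4e⁻ → n(O₂) = 0.6032/4 = 0.1508 mol → 3.38 L

17.7 g Ni; 3.38 L O₂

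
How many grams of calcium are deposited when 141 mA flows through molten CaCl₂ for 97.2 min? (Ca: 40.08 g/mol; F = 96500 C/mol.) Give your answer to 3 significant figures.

Charge passed = 0.141 × 5832 = 822.3 C
n(e⁻) = Q/F = 822.3/96500 = 0.008521 mol
Ca²⁺ + 2e⁻ → Ca, so n(Ca) = 0.008521 / 2 = 0.004261 mol
m = 0.004261 × 40.08 = 0.171 g

0.171 g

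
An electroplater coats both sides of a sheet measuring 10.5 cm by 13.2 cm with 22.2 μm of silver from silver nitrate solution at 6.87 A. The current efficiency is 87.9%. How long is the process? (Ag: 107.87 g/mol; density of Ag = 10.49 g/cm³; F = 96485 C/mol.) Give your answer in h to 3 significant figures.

0.266 h

Plated area = 2 × 10.5 × 13.2 = 277.2 cm²
Volume = 277.2 × 22.2×10⁻⁴ cm = 0.6154 cm³
m(Ag) = 0.6154 × 10.49 = 6.456 g
n(Ag) = 6.456 / 107.87 = 0.05985 mol; n(e⁻) = 0.05985 mol
Q = 0.05985 × 96485 / 0.879 = 6570 C
t = 6570 / 6.87 = 956.3 s = 0.266 h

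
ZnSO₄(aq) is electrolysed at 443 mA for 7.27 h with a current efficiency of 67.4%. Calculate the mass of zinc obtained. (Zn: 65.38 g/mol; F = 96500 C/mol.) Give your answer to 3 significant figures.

2.65 g

Q = 0.443 × 26172 = 11590 C
n(e⁻) = 11590 / 96500 = 0.1201 mol
Zn²⁺ + 2e⁻ → Zn, so theoretical m(Zn) = 0.06005 × 65.38 = 3.926 g
Actual mass = 67.4% × 3.926 = 2.65 g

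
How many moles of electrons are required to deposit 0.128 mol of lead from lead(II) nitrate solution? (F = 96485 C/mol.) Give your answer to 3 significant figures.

0.256 mol

Pb²⁺ + 2e⁻ → Pb, so n(e⁻) = 2 × 0.128 = 0.2560 mol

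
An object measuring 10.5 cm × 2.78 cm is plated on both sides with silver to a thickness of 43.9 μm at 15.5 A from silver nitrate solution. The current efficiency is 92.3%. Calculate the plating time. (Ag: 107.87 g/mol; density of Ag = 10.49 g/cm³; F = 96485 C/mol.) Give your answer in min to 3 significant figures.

Plated area = 2 × 10.5 × 2.78 = 58.38 cm²
Volume = 58.38 × 43.9×10⁻⁴ cm = 0.2563 cm³
m(Ag) = 0.2563 × 10.49 = 2.689 g
n(Ag) = 2.689 / 107.87 = 0.02493 mol; n(e⁻) = 0.02493 mol
Q = 0.02493 × 96485 / 0.923 = 2606 C
t = 2606 / 15.5 = 168.1 s = 2.80 min

2.80 min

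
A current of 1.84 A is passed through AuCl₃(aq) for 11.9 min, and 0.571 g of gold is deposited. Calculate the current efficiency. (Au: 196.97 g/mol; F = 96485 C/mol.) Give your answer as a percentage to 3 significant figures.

Q = 1.84 × 714 = 1314 C
n(e⁻) = 1314 / 96485 = 0.01362 mol
Au³⁺ + 3e⁻ → Au, so theoretical n(Au) = 0.004540 mol → 0.8942 g
Efficiency = 0.571 / 0.8942 = 0.6386 = 63.9%

63.9%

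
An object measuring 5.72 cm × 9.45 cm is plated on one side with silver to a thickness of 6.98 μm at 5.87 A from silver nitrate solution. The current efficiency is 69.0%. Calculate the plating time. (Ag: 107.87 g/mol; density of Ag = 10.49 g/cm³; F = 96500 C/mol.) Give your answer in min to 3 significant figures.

Plated area = 5.72 × 9.45 = 54.05 cm²
Volume = 54.05 × 6.98×10⁻⁴ cm = 0.03773 cm³
m(Ag) = 0.03773 × 10.49 = 0.3958 g
n(Ag) = 0.3958 / 107.87 = 0.003669 mol; n(e⁻) = 0.003669 mol
Q = 0.003669 × 96500 / 0.690 = 513.1 C
t = 513.1 / 5.87 = 87.41 s = 1.46 min

1.46 min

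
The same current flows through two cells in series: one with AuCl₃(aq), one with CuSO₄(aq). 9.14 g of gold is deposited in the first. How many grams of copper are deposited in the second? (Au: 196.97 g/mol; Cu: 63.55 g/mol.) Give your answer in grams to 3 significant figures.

4.42 g

n(Au) = 9.14 / 196.97 = 0.04640 mol
Au³⁺ + 3e⁻ → Au, so n(e⁻) = 3 × 0.04640 = 0.1392 mol
Same current for the same time ⇒ same n(e⁻) = 0.1392 mol in both cells.
Cu²⁺ + 2e⁻ → Cu, so n(Cu) = 0.1392 / 2 = 0.06960 mol
m(Cu) = 0.06960 × 63.55 = 4.42 g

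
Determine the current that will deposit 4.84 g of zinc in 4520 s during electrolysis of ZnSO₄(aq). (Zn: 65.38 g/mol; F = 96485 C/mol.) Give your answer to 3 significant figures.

3.16 A

n(Zn) = 4.84 / 65.38 = 0.07403 mol
Zn²⁺ + 2e⁻ → Zn, so n(e⁻) = 2 × 0.07403 = 0.1481 mol
Q = 0.1481 × 96485 = 14290 C
I = Q / t = 14290 / 4520 s = 3.16 A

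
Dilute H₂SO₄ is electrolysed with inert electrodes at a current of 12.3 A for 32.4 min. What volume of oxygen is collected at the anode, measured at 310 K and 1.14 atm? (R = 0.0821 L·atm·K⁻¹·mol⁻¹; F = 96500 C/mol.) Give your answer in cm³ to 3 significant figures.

Q = 12.3 A × 1944 s = 23910 C
n(e⁻) = 23910 / 96500 = 0.2478 mol
2H₂O → O₂ + 4H⁺ + 4e⁻, so n(O₂) = 0.2478 / 4 = 0.06195 mol
V = nRT/P = 0.06195 × 0.0821 × 310 / 1.14 = 1.383 L
= 1380 cm³

1380 cm³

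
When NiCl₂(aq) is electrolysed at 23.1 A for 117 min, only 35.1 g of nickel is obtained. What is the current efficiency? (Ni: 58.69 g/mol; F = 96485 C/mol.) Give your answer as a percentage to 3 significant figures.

Q = 23.1 × 7020 = 1.622×10^5 C
n(e⁻) = 1.622×10^5 / 96485 = 1.681 mol
Ni²⁺ + 2e⁻ → Ni, so theoretical n(Ni) = 0.8405 mol → 49.33 g
Efficiency = 35.1 / 49.33 = 0.7115 = 71.2%

71.2%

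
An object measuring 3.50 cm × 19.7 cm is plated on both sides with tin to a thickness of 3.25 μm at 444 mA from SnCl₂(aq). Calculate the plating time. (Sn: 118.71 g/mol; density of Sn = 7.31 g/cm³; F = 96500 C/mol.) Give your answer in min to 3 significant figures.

Plated area = 2 × 3.50 × 19.7 = 137.9 cm²
Volume = 137.9 × 3.25×10⁻⁴ cm = 0.04482 cm³
m(Sn) = 0.04482 × 7.31 = 0.3276 g
n(Sn) = 0.3276 / 118.71 = 0.002760 mol; n(e⁻) = 2 × 0.002760 = 0.005520 mol
Q = 0.005520 × 96500 = 532.7 C
t = 532.7 / 0.444 = 1200 s = 20.0 min

20.0 min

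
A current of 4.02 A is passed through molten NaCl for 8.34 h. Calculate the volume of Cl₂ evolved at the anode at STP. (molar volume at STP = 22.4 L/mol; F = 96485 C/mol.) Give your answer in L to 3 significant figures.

14.0 L

Charge passed = 4.02 × 30024 = 1.207×10^5 C
n(e⁻) = 1.207×10^5 / 96485 = 1.251 mol
2Cl⁻ → Cl₂ + 2e⁻, so n(Cl₂) = 1.251 / 2 = 0.6255 mol
V = 0.6255 × 22.4 = 14.01 L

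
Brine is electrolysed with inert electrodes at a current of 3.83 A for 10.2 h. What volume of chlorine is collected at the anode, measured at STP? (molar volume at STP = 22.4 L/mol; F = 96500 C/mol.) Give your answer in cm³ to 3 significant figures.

16300 cm³

Charge passed = 3.83 × 36720 = 1.406×10^5 C
n(e⁻) = Q/F = 1.406×10^5/96500 = 1.457 mol
2Cl⁻ → Cl₂ + 2e⁻, so n(Cl₂) = 1.457 / 2 = 0.7285 mol
V = 0.7285 × 22.4 = 16.32 L
= 16300 cm³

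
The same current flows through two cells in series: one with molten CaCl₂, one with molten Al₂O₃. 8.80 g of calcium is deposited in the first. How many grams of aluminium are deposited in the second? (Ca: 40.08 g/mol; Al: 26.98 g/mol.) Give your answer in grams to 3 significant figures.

3.95 g

n(Ca) = 8.80 / 40.08 = 0.2196 mol
Ca²⁺ + 2e⁻ → Ca, so n(e⁻) = 2 × 0.2196 = 0.4392 mol
The cells are in series, so the same charge (and hence the same n(e⁻) = 0.4392 mol) passes through both.
Al³⁺ + 3e⁻ → Al, so n(Al) = 0.4392 / 3 = 0.1464 mol
m(Al) = 0.1464 × 26.98 = 3.95 g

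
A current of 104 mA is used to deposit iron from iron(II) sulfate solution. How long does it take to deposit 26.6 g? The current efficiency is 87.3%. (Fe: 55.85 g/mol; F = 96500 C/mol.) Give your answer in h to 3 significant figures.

281 h

n(Fe) = 26.6 / 55.85 = 0.4763 mol
Fe²⁺ + 2e⁻ → Fe, so n(e⁻) = 2 × 0.4763 = 0.9526 mol
Q = 0.9526 × 96500 / 0.873 = 1.053×10^5 C
t = Q / I = 1.053×10^5 / 0.104 = 1.013×10^6 s = 281 h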